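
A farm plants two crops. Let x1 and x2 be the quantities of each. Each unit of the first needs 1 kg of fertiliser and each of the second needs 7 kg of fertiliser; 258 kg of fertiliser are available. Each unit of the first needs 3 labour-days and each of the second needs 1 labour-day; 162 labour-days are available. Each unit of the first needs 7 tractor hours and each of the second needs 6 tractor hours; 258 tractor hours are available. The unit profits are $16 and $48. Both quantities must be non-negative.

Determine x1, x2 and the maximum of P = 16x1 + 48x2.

x1 = 6, x2 = 36, maximum P = 1824

Extreme points and P = 16x1 + 48x2:
  (0, 0) → P = 0
  (0, 258/7) → P = 12384/7
  (258/7, 0) → P = 4128/7
  (6, 36) → P = 1824

The optimum lies where x1 + 7x2 = 258 and 7x1 + 6x2 = 258.
Solving simultaneously gives x1 = 6, x2 = 36.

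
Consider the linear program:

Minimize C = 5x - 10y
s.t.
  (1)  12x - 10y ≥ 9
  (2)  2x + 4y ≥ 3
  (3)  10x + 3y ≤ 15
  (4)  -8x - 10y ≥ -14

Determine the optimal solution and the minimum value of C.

Vertices and C = 5x - 10y:
  (33/34, 9/34) → C = 75/34
  (23/20, 12/25) → C = 19/20
  (3/2, 0) → C = 15/2
  (27/19, 5/19) → C = 85/19

The binding constraints are 12x - 10y = 9 and -8x - 10y = -14.
Solving simultaneously gives x = 23/20, y = 12/25.

x = 23/20, y = 12/25, minimum C = 19/20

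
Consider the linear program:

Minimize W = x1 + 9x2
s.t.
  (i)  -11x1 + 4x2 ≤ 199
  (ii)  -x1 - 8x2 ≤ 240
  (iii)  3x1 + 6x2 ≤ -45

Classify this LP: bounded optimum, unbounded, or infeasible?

bounded optimum

Feasible corners and W = x1 + 9x2:
  (-638/23, -2441/92) → W = -24521/92
  (-229/13, 17/13) → W = -76/13
  (60, -75/2) → W = -555/2
The feasible region has finitely many vertices and no improving ray; the minimum is -555/2 at (60, -75/2).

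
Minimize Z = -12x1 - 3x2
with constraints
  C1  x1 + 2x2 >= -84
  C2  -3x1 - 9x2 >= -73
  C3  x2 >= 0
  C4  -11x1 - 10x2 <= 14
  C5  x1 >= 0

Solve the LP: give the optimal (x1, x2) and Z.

Extreme points and Z = -12x1 - 3x2:
  (73/3, 0) → Z = -292
  (0, 73/9) → Z = -73/3
  (0, 0) → Z = 0

The binding constraints are -3x1 - 9x2 = -73 and x2 = 0.
Solving simultaneously gives x1 = 73/3, x2 = 0.

x1 = 73/3, x2 = 0, minimum Z = -292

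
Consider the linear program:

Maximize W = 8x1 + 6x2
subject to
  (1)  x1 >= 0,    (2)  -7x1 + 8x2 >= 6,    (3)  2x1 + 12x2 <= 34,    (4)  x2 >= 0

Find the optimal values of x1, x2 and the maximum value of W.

Feasible corners and W = 8x1 + 6x2:
  (0, 3/4) → W = 9/2
  (0, 17/6) → W = 17
  (2, 5/2) → W = 31

At the optimal vertex, -7x1 + 8x2 = 6 and 2x1 + 12x2 = 34.
Solving simultaneously gives x1 = 2, x2 = 5/2.

x1 = 2, x2 = 5/2, maximum W = 31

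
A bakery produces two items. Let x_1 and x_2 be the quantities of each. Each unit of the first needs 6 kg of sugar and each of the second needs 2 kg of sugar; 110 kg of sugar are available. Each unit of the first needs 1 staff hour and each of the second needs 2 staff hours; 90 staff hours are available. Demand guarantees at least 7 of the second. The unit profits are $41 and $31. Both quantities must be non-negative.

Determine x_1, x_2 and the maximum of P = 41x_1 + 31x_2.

Extreme points and P = 41x_1 + 31x_2:
  (0, 45) → P = 1395
  (0, 7) → P = 217
  (4, 43) → P = 1497
  (16, 7) → P = 873

At the optimal vertex, 6x_1 + 2x_2 = 110 and x_1 + 2x_2 = 90.
Solving simultaneously gives x_1 = 4, x_2 = 43.

x_1 = 4, x_2 = 43, maximum P = 1497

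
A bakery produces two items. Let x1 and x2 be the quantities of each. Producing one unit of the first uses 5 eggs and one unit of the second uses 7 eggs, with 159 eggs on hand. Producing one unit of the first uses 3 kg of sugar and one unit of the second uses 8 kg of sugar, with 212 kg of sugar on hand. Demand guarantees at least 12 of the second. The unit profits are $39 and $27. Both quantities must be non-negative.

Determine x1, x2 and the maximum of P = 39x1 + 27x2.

x1 = 15, x2 = 12, maximum P = 909

Vertices and P = 39x1 + 27x2:
  (0, 159/7) → P = 4293/7
  (0, 12) → P = 324
  (15, 12) → P = 909

At the optimal vertex, 5x1 + 7x2 = 159 and x2 = 12.
Solving simultaneously gives x1 = 15, x2 = 12.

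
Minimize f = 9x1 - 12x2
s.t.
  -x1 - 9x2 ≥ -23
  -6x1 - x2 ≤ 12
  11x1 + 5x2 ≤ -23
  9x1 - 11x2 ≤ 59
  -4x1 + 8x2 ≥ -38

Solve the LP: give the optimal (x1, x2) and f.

x1 = -37/19, x2 = -6/19, minimum f = -261/19

Corner points and f = 9x1 - 12x2:
  (-37/19, -6/19) → f = -261/19
  (-29/26, -69/13) → f = 1395/26
  (1/18, -85/18) → f = 343/6

At the optimal vertex, -6x1 - x2 = 12 and 11x1 + 5x2 = -23.
Solving simultaneously gives x1 = -37/19, x2 = -6/19.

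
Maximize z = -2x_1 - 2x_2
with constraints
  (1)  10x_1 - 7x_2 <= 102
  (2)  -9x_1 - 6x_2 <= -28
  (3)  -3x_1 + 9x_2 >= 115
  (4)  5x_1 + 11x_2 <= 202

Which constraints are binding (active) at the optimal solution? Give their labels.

(2) and (3)

Extreme points and z = -2x_1 - 2x_2:
  (-146/33, 373/33) → z = -454/33
  (-904/69, 1678/69) → z = -516/23
  (553/78, 1181/78) → z = -578/13

The maximum is at (-146/33, 373/33). Substituting into each constraint, equality holds for (2) and (3); the remaining constraints have slack.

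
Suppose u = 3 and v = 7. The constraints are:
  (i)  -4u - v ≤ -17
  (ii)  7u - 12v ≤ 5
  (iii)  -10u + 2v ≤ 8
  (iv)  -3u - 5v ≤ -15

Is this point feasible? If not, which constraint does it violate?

(i): -19 ≤ -17 ✓
(ii): -63 ≤ 5 ✓
(iii): -16 ≤ 8 ✓
(iv): -44 ≤ -15 ✓

feasible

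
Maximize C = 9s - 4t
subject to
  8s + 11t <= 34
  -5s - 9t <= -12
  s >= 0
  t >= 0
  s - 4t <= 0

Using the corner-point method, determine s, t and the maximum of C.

Feasible corners and C = 9s - 4t:
  (0, 34/11) → C = -136/11
  (136/43, 34/43) → C = 1088/43
  (0, 4/3) → C = -16/3
  (48/29, 12/29) → C = 384/29

At the optimal vertex, 8s + 11t = 34 and s - 4t = 0.
Solving simultaneously gives s = 136/43, t = 34/43.

s = 136/43, t = 34/43, maximum C = 1088/43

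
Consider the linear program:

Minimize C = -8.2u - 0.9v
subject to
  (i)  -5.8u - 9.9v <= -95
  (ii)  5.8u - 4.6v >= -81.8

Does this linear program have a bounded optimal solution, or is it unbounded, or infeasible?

From the feasible point (-18641/4205, 1768/145), moving in the direction (4.6, 5.8) keeps every constraint satisfied while C decreases without bound.

unbounded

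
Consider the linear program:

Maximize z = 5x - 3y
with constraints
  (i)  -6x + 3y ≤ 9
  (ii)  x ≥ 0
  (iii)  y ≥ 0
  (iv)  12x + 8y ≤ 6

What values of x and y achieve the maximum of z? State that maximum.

Corner points and z = 5x - 3y:
  (0, 0) → z = 0
  (0, 3/4) → z = -9/4
  (1/2, 0) → z = 5/2

x = 1/2, y = 0, maximum z = 5/2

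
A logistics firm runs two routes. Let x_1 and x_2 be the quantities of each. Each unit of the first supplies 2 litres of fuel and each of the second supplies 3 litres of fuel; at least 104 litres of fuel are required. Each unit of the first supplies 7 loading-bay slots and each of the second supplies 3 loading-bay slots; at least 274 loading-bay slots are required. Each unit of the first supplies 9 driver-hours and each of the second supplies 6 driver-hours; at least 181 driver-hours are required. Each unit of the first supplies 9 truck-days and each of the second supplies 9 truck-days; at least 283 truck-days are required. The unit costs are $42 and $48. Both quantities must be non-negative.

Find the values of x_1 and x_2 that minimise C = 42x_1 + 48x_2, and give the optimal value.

Extreme points and C = 42x_1 + 48x_2:
  (0, 274/3) → C = 4384
  (52, 0) → C = 2184
  (34, 12) → C = 2004
The feasible region is unbounded (it extends along (0, 1), (1, 0)), but C strictly increases along every unbounded feasible direction, so there is no improving ray and the minimum is attained at a vertex.

x_1 = 34, x_2 = 12, minimum C = 2004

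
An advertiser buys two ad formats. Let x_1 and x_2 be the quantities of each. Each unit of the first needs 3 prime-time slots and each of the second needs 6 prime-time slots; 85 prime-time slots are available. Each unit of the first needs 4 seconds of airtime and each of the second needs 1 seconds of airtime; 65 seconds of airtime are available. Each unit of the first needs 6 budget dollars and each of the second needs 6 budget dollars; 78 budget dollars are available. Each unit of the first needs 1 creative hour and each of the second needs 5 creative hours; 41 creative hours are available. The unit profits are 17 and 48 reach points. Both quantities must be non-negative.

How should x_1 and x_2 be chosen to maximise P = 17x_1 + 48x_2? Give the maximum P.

x_1 = 6, x_2 = 7, maximum P = 438

Extreme points and P = 17x_1 + 48x_2:
  (0, 0) → P = 0
  (0, 41/5) → P = 1968/5
  (13, 0) → P = 221
  (6, 7) → P = 438

At the optimal vertex, 6x_1 + 6x_2 = 78 and x_1 + 5x_2 = 41.
Solving simultaneously gives x_1 = 6, x_2 = 7.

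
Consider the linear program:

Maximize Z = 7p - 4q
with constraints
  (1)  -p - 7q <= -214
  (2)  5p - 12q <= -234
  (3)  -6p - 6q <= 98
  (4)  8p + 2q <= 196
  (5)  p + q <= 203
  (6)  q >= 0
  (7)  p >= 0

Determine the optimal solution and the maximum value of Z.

Corner points and Z = 7p - 4q:
  (472/27, 758/27) → Z = 272/27
  (0, 214/7) → Z = -856/7
  (0, 98) → Z = -392

p = 472/27, q = 758/27, maximum Z = 272/27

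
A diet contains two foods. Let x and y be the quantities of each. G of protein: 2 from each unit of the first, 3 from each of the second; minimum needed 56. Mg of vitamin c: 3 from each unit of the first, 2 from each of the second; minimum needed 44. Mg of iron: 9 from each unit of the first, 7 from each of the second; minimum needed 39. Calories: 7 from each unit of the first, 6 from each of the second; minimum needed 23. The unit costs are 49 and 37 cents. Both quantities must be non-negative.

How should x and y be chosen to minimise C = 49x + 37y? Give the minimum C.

Extreme points and C = 49x + 37y:
  (0, 22) → C = 814
  (28, 0) → C = 1372
  (4, 16) → C = 788
The feasible region is unbounded (it extends along (0, 1), (1, 0)), but C strictly increases along every unbounded feasible direction, so there is no improving ray and the minimum is attained at a vertex.

The optimum lies where 2x + 3y = 56 and 3x + 2y = 44.
Solving simultaneously gives x = 4, y = 16.

x = 4, y = 16, minimum C = 788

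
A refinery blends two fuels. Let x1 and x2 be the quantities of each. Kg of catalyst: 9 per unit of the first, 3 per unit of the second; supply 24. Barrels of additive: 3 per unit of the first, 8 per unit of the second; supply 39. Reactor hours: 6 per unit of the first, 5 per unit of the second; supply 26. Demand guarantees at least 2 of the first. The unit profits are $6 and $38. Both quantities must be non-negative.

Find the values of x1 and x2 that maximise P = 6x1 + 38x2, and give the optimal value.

x1 = 2, x2 = 2, maximum P = 88

Vertices and P = 6x1 + 38x2:
  (8/3, 0) → P = 16
  (2, 0) → P = 12
  (2, 2) → P = 88

The optimum lies where 9x1 + 3x2 = 24 and x1 = 2.
Solving simultaneously gives x1 = 2, x2 = 2.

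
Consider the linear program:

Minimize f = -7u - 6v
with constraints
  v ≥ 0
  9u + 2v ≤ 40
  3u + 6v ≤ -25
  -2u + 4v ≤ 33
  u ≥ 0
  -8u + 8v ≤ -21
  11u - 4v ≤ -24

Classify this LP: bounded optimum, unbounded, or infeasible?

The boundaries -8u + 8v = -21 and 11u - 4v = -24 meet at (-69/14, -423/56), but that point violates v ≥ 0. Every candidate vertex is excluded by some other constraint, so the feasible region is empty.

infeasible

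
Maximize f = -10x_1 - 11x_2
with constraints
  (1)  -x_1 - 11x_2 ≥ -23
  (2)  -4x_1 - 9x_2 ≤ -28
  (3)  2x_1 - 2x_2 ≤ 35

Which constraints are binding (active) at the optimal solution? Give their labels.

Extreme points and f = -10x_1 - 11x_2:
  (101/35, 64/35) → f = -1714/35
  (431/24, 11/24) → f = -1477/8
  (371/26, -42/13) → f = -1393/13

The maximum is at (101/35, 64/35). Substituting into each constraint, equality holds for (1) and (2); the remaining constraints have slack.

(1) and (2)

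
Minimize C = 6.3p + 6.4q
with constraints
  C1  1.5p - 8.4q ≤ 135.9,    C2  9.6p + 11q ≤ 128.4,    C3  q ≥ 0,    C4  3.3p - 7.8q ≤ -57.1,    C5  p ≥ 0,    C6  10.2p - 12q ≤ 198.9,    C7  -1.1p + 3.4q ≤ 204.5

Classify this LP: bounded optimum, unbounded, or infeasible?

bounded optimum

Feasible corners and C = 6.3p + 6.4q:
  (18671/5559, 16198/1853) → C = 1428763/18530
  (0, 642/55) → C = 20544/275
  (0, 571/78) → C = 9136/195
The feasible region has finitely many vertices and no improving ray; the minimum is 9136/195 at (0, 571/78).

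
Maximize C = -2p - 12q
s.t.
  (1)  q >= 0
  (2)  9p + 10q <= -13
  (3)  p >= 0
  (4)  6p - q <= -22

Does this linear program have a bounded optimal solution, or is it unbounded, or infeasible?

The boundaries q = 0 and 6p - q = -22 meet at (-11/3, 0), but that point violates p ≥ 0. Every candidate vertex is excluded by some other constraint, so the feasible region is empty.

infeasible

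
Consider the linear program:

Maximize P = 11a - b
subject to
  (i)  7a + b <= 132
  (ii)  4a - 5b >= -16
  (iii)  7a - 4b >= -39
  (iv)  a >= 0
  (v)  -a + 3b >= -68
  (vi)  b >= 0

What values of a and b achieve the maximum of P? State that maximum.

Corner points and P = 11a - b:
  (644/39, 640/39) → P = 2148/13
  (132/7, 0) → P = 1452/7
  (0, 16/5) → P = -16/5
  (0, 0) → P = 0

a = 132/7, b = 0, maximum P = 1452/7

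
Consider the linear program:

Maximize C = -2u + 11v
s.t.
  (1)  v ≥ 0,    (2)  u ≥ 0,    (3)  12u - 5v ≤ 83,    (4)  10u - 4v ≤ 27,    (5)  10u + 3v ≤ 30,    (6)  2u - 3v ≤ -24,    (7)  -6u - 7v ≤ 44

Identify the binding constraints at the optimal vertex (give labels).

(2) and (5)

Extreme points and C = -2u + 11v:
  (0, 10) → C = 110
  (0, 8) → C = 88
  (1/2, 25/3) → C = 272/3

The maximum is at (0, 10). Substituting into each constraint, equality holds for (2) and (5); the remaining constraints have slack.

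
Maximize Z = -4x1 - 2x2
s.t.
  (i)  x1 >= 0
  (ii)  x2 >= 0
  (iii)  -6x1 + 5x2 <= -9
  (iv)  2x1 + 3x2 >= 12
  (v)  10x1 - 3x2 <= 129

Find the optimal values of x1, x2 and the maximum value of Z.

Extreme points and Z = -4x1 - 2x2:
  (6, 0) → Z = -24
  (129/10, 0) → Z = -258/5
  (87/28, 27/14) → Z = -114/7
  (309/16, 171/8) → Z = -120

At the optimal vertex, -6x1 + 5x2 = -9 and 2x1 + 3x2 = 12.
Solving simultaneously gives x1 = 87/28, x2 = 27/14.

x1 = 87/28, x2 = 27/14, maximum Z = -114/7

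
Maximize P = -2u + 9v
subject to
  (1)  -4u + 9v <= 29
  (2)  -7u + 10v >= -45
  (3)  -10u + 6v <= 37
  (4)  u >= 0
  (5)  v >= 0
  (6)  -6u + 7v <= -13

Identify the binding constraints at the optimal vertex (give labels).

Feasible corners and P = -2u + 9v:
  (695/23, 383/23) → P = 2057/23
  (160/13, 113/13) → P = 697/13
  (45/7, 0) → P = -90/7
  (13/6, 0) → P = -13/3

The maximum is at (695/23, 383/23). Substituting into each constraint, equality holds for (1) and (2); the remaining constraints have slack.

(1) and (2)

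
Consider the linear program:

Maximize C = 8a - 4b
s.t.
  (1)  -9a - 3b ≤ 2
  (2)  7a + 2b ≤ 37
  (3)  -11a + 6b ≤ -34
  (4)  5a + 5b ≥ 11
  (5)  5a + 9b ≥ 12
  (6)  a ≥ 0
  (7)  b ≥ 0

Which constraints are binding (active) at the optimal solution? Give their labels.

Corner points and C = 8a - 4b:
  (145/32, 169/64) → C = 411/16
  (37/7, 0) → C = 296/7
  (34/11, 0) → C = 272/11

The maximum is at (37/7, 0). Substituting into each constraint, equality holds for (2) and (7); the remaining constraints have slack.

(2) and (7)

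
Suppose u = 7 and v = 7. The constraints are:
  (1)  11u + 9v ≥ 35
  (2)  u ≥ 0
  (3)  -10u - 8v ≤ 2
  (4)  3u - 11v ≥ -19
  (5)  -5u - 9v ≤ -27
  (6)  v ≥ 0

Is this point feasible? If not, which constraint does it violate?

Constraint (4): 3u - 11v = -56, which is not ≥ -19. All other constraints are satisfied.

not feasible — violates (4)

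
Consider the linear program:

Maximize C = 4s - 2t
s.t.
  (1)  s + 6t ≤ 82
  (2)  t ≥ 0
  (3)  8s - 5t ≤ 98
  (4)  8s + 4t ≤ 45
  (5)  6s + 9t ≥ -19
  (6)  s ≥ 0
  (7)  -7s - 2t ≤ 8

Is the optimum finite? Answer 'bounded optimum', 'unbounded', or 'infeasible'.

bounded optimum

Vertices and C = 4s - 2t:
  (45/8, 0) → C = 45/2
  (0, 0) → C = 0
  (0, 45/4) → C = -45/2
The feasible region has finitely many vertices and no improving ray; the maximum is 45/2 at (45/8, 0).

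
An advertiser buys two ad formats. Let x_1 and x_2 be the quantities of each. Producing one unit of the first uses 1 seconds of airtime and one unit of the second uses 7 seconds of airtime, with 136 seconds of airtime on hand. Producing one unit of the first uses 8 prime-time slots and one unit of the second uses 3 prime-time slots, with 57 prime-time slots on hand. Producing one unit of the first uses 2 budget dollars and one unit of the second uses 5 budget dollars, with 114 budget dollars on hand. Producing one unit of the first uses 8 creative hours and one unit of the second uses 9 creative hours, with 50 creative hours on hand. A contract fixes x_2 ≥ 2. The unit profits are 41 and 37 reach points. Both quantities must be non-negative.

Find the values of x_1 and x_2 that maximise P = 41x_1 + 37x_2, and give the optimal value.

The optimum lies where 8x_1 + 9x_2 = 50 and x_2 = 2.
Solving simultaneously gives x_1 = 4, x_2 = 2.

x_1 = 4, x_2 = 2, maximum P = 238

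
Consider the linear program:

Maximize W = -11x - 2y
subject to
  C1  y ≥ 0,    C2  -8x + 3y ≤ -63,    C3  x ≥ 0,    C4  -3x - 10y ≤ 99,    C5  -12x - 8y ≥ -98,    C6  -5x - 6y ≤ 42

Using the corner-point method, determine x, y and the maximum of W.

x = 63/8, y = 0, maximum W = -693/8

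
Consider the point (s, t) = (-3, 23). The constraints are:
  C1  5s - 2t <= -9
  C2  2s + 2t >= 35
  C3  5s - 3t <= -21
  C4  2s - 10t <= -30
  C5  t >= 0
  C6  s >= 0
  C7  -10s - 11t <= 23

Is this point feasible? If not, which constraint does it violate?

Constraint C6: s = -3, which is not ≥ 0. All other constraints are satisfied.

not feasible — violates C6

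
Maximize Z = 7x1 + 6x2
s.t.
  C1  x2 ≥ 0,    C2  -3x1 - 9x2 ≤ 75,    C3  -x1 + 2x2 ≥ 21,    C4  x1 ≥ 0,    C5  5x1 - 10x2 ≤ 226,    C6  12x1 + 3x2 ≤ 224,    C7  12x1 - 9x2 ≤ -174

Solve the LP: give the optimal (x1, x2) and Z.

x1 = 0, x2 = 224/3, maximum Z = 448

Vertices and Z = 7x1 + 6x2:
  (0, 224/3) → Z = 448
  (0, 58/3) → Z = 116
  (83/8, 199/6) → Z = 2173/8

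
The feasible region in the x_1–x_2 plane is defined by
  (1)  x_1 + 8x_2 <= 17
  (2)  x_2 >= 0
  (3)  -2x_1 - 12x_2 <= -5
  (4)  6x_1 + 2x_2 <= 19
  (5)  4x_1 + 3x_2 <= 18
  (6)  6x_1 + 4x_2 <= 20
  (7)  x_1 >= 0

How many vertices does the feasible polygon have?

6

Of the 21 pairwise boundary intersections, those satisfying every inequality are:
  (23/11, 41/22)
  (0, 17/8)
  (5/2, 0)
  (19/6, 0)
  (0, 5/12)
  (3, 1/2)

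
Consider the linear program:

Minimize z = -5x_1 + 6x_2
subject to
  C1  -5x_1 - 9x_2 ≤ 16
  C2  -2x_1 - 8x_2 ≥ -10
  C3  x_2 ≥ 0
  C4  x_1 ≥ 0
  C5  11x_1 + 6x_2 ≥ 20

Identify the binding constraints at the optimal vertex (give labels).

Feasible corners and z = -5x_1 + 6x_2:
  (5, 0) → z = -25
  (25/19, 35/38) → z = -20/19
  (20/11, 0) → z = -100/11

The minimum is at (5, 0). Substituting into each constraint, equality holds for C2 and C3; the remaining constraints have slack.

C2 and C3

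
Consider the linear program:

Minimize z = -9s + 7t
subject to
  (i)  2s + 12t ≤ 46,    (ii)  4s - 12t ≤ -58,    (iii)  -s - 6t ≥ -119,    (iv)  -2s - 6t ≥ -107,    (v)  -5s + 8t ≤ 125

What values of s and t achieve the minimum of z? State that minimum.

s = -2, t = 25/6, minimum z = 283/6

Vertices and z = -9s + 7t:
  (-2, 25/6) → z = 283/6
  (-283/19, 120/19) → z = 3387/19
  (-37, -15/2) → z = 561/2

At the optimal vertex, 2s + 12t = 46 and 4s - 12t = -58.
Solving simultaneously gives s = -2, t = 25/6.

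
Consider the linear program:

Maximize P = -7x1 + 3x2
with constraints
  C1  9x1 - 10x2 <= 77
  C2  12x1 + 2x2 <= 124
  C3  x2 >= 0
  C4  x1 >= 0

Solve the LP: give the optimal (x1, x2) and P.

x1 = 0, x2 = 62, maximum P = 186

Vertices and P = -7x1 + 3x2:
  (697/69, 32/23) → P = -4591/69
  (77/9, 0) → P = -539/9
  (0, 62) → P = 186
  (0, 0) → P = 0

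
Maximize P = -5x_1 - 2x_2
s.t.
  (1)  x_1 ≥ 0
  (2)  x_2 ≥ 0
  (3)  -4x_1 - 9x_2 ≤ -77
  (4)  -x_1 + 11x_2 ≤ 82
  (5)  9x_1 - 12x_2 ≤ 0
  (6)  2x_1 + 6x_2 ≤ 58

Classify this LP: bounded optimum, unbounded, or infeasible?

bounded optimum

Vertices and P = -5x_1 - 2x_2:
  (109/53, 405/53) → P = -1355/53
  (308/43, 231/43) → P = -2002/43
  (73/14, 111/14) → P = -587/14
  (116/13, 87/13) → P = -58
The feasible region has finitely many vertices and no improving ray; the maximum is -1355/53 at (109/53, 405/53).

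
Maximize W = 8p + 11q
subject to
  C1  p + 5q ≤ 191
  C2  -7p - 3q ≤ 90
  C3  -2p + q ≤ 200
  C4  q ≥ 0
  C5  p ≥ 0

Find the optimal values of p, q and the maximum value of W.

Vertices and W = 8p + 11q:
  (191, 0) → W = 1528
  (0, 191/5) → W = 2101/5
  (0, 0) → W = 0

p = 191, q = 0, maximum W = 1528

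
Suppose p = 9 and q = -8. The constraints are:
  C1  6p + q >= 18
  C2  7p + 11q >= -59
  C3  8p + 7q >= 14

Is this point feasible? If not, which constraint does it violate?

C1: 46 ≥ 18 ✓
C2: -25 ≥ -59 ✓
C3: 16 ≥ 14 ✓

feasible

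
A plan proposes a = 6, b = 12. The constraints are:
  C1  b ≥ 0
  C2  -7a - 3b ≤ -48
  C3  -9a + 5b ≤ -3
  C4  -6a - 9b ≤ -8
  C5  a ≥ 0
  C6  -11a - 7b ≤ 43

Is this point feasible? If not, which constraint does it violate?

Constraint C3: -9a + 5b = 6, which is not ≤ -3. All other constraints are satisfied.

not feasible — violates C3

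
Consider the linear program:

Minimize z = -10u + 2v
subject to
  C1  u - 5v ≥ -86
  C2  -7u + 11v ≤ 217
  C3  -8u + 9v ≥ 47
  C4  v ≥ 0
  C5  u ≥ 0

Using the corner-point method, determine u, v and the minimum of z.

u = 539/31, v = 641/31, minimum z = -4108/31

Feasible corners and z = -10u + 2v:
  (539/31, 641/31) → z = -4108/31
  (0, 86/5) → z = 172/5
  (0, 47/9) → z = 94/9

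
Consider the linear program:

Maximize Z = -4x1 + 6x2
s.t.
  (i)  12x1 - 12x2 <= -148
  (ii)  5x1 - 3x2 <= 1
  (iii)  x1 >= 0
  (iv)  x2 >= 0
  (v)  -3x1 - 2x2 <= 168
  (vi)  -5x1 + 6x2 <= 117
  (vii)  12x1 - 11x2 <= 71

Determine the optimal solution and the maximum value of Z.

Feasible corners and Z = -4x1 + 6x2:
  (19, 94/3) → Z = 112
  (0, 37/3) → Z = 74
  (119/5, 118/3) → Z = 704/5
  (0, 39/2) → Z = 117

x1 = 119/5, x2 = 118/3, maximum Z = 704/5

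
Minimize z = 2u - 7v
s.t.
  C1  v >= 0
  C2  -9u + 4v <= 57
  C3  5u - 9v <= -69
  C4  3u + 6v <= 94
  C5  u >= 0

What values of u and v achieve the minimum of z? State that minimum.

u = 17/33, v = 339/22, minimum z = -641/6

The binding constraints are -9u + 4v = 57 and 3u + 6v = 94.
Solving simultaneously gives u = 17/33, v = 339/22.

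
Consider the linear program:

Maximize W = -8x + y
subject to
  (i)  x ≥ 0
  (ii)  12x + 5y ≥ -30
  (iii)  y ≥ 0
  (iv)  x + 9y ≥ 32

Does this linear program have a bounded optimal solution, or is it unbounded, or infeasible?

unbounded

From the feasible point (0, 32/9), moving in the direction (0, 1) keeps every constraint satisfied while W increases without bound.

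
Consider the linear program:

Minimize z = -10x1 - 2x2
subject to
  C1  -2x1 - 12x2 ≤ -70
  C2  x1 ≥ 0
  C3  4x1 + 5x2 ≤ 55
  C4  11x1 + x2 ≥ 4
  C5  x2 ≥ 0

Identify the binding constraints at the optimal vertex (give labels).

Vertices and z = -10x1 - 2x2:
  (0, 35/6) → z = -35/3
  (155/19, 85/19) → z = -1720/19
  (0, 11) → z = -22

The minimum is at (155/19, 85/19). Substituting into each constraint, equality holds for C1 and C3; the remaining constraints have slack.

C1 and C3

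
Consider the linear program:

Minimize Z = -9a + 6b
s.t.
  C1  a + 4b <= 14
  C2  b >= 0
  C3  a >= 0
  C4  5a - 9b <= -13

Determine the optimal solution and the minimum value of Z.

a = 74/29, b = 83/29, minimum Z = -168/29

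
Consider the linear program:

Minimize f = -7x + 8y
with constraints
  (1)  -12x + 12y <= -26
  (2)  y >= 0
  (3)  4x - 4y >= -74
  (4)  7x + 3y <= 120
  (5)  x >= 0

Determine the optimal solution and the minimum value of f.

x = 120/7, y = 0, minimum f = -120

Extreme points and f = -7x + 8y:
  (13/6, 0) → f = -91/6
  (253/20, 629/60) → f = -281/60
  (120/7, 0) → f = -120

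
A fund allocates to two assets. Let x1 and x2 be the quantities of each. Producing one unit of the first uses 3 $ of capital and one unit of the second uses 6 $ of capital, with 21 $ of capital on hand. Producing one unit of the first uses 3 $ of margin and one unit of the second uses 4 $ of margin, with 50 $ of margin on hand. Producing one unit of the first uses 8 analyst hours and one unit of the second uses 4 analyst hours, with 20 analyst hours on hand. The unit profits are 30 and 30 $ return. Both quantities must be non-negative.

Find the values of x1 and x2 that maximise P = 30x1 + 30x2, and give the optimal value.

x1 = 1, x2 = 3, maximum P = 120

Extreme points and P = 30x1 + 30x2:
  (0, 0) → P = 0
  (0, 7/2) → P = 105
  (5/2, 0) → P = 75
  (1, 3) → P = 120

The optimum lies where 3x1 + 6x2 = 21 and 8x1 + 4x2 = 20.
Solving simultaneously gives x1 = 1, x2 = 3.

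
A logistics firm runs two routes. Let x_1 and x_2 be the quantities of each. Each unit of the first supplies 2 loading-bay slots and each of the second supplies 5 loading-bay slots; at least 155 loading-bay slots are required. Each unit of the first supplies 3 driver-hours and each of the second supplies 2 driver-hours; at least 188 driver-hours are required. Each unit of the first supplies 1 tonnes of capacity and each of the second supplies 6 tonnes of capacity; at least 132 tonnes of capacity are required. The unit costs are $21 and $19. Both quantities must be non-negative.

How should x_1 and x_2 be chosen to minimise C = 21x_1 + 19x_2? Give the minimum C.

x_1 = 54, x_2 = 13, minimum C = 1381

The feasible region is unbounded (it extends along (0, 1), (1, 0)), but C strictly increases along every unbounded feasible direction, so there is no improving ray and the minimum is attained at a vertex.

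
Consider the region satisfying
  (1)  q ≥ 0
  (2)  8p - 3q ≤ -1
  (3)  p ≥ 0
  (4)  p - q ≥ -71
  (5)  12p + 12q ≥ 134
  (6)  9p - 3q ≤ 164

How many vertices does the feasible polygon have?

4

Of the 15 pairwise boundary intersections, those satisfying every inequality are:
  (212/5, 567/5)
  (65/22, 271/33)
  (0, 71)
  (0, 67/6)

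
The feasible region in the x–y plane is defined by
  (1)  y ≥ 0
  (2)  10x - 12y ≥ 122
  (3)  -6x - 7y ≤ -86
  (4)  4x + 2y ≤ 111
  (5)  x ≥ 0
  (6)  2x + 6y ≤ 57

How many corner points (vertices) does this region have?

The feasible vertices (each the meet of two boundaries and inside every other half-plane) are:
  (43/3, 0)
  (111/4, 0)
  (943/71, 64/71)
  (118/7, 163/42)
  (138/5, 3/10)

5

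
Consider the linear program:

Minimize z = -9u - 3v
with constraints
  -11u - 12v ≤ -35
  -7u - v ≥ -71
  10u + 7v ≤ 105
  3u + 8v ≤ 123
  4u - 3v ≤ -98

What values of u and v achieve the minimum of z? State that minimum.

Extreme points and z = -9u - 3v:
  (-23, 24) → z = 135
  (-119/9, 406/27) → z = 665/9
  (-415/41, 786/41) → z = 1377/41

The binding constraints are 3u + 8v = 123 and 4u - 3v = -98.
Solving simultaneously gives u = -415/41, v = 786/41.

u = -415/41, v = 786/41, minimum z = 1377/41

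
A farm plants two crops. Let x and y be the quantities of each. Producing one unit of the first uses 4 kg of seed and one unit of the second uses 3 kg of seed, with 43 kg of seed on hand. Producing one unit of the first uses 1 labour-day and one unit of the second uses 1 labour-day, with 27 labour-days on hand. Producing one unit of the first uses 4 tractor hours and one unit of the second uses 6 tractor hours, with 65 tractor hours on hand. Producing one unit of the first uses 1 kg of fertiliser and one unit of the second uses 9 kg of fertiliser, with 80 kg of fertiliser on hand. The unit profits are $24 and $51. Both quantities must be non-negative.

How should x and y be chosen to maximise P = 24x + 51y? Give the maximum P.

Corner points and P = 24x + 51y:
  (0, 0) → P = 0
  (0, 80/9) → P = 1360/3
  (43/4, 0) → P = 258
  (21/4, 22/3) → P = 500
  (7/2, 17/2) → P = 1035/2

x = 7/2, y = 17/2, maximum P = 1035/2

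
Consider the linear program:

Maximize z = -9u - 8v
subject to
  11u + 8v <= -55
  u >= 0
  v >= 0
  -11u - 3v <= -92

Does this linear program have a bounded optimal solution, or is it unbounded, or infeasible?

The boundaries 11u + 8v = -55 and -11u - 3v = -92 meet at (901/55, -147/5), but that point violates v ≥ 0. Every candidate vertex is excluded by some other constraint, so the feasible region is empty.

infeasible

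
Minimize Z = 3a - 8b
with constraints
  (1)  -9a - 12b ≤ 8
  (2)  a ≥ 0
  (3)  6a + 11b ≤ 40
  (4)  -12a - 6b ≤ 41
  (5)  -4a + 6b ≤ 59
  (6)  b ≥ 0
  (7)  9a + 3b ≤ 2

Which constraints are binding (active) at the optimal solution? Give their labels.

(2) and (7)

Feasible corners and Z = 3a - 8b:
  (0, 0) → Z = 0
  (0, 2/3) → Z = -16/3
  (2/9, 0) → Z = 2/3

The minimum is at (0, 2/3). Substituting into each constraint, equality holds for (2) and (7); the remaining constraints have slack.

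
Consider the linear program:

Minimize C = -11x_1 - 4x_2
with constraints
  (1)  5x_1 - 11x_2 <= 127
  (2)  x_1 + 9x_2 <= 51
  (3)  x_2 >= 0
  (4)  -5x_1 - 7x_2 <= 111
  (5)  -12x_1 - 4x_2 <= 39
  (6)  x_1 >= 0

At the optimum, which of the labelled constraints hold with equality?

Feasible corners and C = -11x_1 - 4x_2:
  (213/7, 16/7) → C = -2407/7
  (127/5, 0) → C = -1397/5
  (0, 17/3) → C = -68/3
  (0, 0) → C = 0

The minimum is at (213/7, 16/7). Substituting into each constraint, equality holds for (1) and (2); the remaining constraints have slack.

(1) and (2)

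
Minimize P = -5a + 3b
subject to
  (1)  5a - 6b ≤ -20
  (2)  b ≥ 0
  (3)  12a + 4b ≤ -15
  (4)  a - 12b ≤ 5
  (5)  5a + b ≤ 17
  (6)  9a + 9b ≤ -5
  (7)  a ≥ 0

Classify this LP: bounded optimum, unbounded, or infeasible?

infeasible

The boundaries 5a - 6b = -20 and b = 0 meet at (-4, 0), but that point violates a ≥ 0. Every candidate vertex is excluded by some other constraint, so the feasible region is empty.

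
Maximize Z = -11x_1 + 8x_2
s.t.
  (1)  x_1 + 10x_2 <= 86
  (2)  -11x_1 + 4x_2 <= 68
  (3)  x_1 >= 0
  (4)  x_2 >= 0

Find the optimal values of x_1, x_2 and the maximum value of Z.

Extreme points and Z = -11x_1 + 8x_2:
  (0, 43/5) → Z = 344/5
  (86, 0) → Z = -946
  (0, 0) → Z = 0

The optimum lies where x_1 + 10x_2 = 86 and x_1 = 0.
Solving simultaneously gives x_1 = 0, x_2 = 43/5.

x_1 = 0, x_2 = 43/5, maximum Z = 344/5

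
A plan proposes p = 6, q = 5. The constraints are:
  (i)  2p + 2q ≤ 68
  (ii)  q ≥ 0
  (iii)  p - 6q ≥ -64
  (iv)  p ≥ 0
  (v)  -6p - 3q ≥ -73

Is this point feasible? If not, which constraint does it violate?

(i): 22 ≤ 68 ✓
(ii): 5 ≥ 0 ✓
(iii): -24 ≥ -64 ✓
(iv): 6 ≥ 0 ✓
(v): -51 ≥ -73 ✓

feasible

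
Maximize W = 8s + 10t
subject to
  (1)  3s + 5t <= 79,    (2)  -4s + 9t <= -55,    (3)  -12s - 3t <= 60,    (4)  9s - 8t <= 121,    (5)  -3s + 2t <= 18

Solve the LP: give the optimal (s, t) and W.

Extreme points and W = 8s + 10t:
  (-25/8, -15/2) → W = -100
  (649/49, -11/49) → W = 726/7
  (-39/41, -664/41) → W = -6952/41

s = 649/49, t = -11/49, maximum W = 726/7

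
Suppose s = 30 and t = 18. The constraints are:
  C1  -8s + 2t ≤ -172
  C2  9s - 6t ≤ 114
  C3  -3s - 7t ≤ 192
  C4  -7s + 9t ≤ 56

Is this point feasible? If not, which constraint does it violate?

Constraint C2: 9s - 6t = 162, which is not ≤ 114. All other constraints are satisfied.

not feasible — violates C2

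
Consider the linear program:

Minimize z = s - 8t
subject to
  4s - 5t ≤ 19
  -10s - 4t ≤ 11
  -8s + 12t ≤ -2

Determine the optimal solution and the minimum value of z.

Extreme points and z = s - 8t:
  (7/22, -39/11) → z = 631/22
  (109/4, 18) → z = -467/4
  (-31/38, -27/38) → z = 185/38

The optimum lies where 4s - 5t = 19 and -8s + 12t = -2.
Solving simultaneously gives s = 109/4, t = 18.

s = 109/4, t = 18, minimum z = -467/4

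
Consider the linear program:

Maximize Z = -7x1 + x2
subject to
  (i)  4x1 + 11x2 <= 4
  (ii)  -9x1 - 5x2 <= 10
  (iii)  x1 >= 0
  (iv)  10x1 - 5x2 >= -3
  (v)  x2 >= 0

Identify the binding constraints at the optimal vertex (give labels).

Corner points and Z = -7x1 + x2:
  (0, 4/11) → Z = 4/11
  (1, 0) → Z = -7
  (0, 0) → Z = 0

The maximum is at (0, 4/11). Substituting into each constraint, equality holds for (i) and (iii); the remaining constraints have slack.

(i) and (iii)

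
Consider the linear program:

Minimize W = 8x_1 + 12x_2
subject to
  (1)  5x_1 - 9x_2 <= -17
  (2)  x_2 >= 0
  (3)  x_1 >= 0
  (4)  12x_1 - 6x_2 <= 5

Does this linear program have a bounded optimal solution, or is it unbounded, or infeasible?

Extreme points and W = 8x_1 + 12x_2:
  (0, 17/9) → W = 68/3
  (49/26, 229/78) → W = 654/13
The feasible region has finitely many vertices and no improving ray; the minimum is 68/3 at (0, 17/9).

bounded optimum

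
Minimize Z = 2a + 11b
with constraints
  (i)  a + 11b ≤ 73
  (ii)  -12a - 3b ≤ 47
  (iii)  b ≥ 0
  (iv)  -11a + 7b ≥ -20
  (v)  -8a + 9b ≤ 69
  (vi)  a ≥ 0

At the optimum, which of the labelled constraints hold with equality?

(iii) and (vi)

Extreme points and Z = 2a + 11b:
  (731/128, 783/128) → Z = 10075/128
  (0, 73/11) → Z = 73
  (20/11, 0) → Z = 40/11
  (0, 0) → Z = 0

The minimum is at (0, 0). Substituting into each constraint, equality holds for (iii) and (vi); the remaining constraints have slack.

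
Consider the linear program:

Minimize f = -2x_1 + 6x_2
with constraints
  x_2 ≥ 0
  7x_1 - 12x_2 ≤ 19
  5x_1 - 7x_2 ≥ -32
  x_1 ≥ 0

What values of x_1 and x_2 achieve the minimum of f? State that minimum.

The feasible region is unbounded (it extends along (12, 7), (7, 5)), but f strictly increases along every unbounded feasible direction, so there is no improving ray and the minimum is attained at a vertex.

x_1 = 19/7, x_2 = 0, minimum f = -38/7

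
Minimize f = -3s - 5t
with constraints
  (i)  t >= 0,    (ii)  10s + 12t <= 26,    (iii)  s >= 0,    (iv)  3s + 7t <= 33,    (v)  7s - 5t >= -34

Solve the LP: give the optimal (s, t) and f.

Vertices and f = -3s - 5t:
  (13/5, 0) → f = -39/5
  (0, 0) → f = 0
  (0, 13/6) → f = -65/6

At the optimal vertex, 10s + 12t = 26 and s = 0.
Solving simultaneously gives s = 0, t = 13/6.

s = 0, t = 13/6, minimum f = -65/6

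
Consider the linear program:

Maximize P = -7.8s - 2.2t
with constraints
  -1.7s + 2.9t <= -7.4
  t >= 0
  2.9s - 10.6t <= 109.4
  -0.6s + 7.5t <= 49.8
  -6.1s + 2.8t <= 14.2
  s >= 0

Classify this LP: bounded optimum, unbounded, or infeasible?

bounded optimum

Corner points and P = -7.8s - 2.2t:
  (74/17, 0) → P = -2886/85
  (6664/367, 2970/367) → P = -292566/1835
  (1094/29, 0) → P = -42666/145
  (4994/57, 778/57) → P = -203324/285
The feasible region has finitely many vertices and no improving ray; the maximum is -2886/85 at (74/17, 0).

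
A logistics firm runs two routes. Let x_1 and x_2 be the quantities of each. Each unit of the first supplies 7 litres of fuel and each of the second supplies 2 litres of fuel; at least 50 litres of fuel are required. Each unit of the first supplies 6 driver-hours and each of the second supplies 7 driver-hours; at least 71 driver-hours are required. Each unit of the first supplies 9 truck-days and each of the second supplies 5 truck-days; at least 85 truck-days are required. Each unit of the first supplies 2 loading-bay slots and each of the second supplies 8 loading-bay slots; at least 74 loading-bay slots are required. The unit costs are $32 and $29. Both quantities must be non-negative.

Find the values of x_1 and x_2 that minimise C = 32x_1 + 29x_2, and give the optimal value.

x_1 = 5, x_2 = 8, minimum C = 392

Extreme points and C = 32x_1 + 29x_2:
  (0, 25) → C = 725
  (37, 0) → C = 1184
  (80/17, 145/17) → C = 6765/17
  (5, 8) → C = 392
The feasible region is unbounded (it extends along (0, 1), (1, 0)), but C strictly increases along every unbounded feasible direction, so there is no improving ray and the minimum is attained at a vertex.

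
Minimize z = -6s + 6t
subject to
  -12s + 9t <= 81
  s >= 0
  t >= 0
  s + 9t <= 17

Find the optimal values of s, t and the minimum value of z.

Corner points and z = -6s + 6t:
  (0, 0) → z = 0
  (0, 17/9) → z = 34/3
  (17, 0) → z = -102

The optimum lies where t = 0 and s + 9t = 17.
Solving simultaneously gives s = 17, t = 0.

s = 17, t = 0, minimum z = -102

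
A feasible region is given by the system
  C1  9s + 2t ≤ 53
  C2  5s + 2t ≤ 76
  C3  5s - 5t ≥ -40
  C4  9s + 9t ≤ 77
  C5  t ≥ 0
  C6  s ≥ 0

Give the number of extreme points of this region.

The feasible vertices (each the meet of two boundaries and inside every other half-plane) are:
  (323/63, 24/7)
  (53/9, 0)
  (5/18, 149/18)
  (0, 8)
  (0, 0)

5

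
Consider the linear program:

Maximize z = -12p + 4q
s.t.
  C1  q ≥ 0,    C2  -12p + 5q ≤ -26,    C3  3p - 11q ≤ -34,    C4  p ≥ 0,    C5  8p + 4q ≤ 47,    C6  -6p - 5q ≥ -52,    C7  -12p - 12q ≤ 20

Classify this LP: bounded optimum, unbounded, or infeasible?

infeasible

The boundaries q = 0 and -12p + 5q = -26 meet at (13/6, 0), but that point violates 3p - 11q ≤ -34. Every candidate vertex is excluded by some other constraint, so the feasible region is empty.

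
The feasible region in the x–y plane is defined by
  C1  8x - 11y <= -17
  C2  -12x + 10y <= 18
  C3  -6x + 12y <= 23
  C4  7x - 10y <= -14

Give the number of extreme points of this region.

3

The feasible vertices (each the meet of two boundaries and inside every other half-plane) are:
  (-7/13, 15/13)
  (49/30, 41/15)
  (1/6, 2)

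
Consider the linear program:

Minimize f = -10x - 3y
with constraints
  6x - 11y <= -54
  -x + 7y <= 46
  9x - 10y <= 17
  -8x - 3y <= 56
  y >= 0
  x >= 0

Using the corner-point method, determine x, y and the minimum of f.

Extreme points and f = -10x - 3y:
  (128/31, 222/31) → f = -1946/31
  (0, 54/11) → f = -162/11
  (0, 46/7) → f = -138/7

x = 128/31, y = 222/31, minimum f = -1946/31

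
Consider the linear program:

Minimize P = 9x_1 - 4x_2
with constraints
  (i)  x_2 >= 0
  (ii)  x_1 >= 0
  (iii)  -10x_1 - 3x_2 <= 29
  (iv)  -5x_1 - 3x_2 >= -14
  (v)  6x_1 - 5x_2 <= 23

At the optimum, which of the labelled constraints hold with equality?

Corner points and P = 9x_1 - 4x_2:
  (0, 0) → P = 0
  (14/5, 0) → P = 126/5
  (0, 14/3) → P = -56/3

The minimum is at (0, 14/3). Substituting into each constraint, equality holds for (ii) and (iv); the remaining constraints have slack.

(ii) and (iv)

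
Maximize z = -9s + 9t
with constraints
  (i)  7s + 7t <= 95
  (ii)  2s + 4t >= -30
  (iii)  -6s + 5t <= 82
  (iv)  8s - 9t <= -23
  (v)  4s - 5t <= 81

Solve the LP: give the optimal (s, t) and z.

Vertices and z = -9s + 9t:
  (-9/7, 104/7) → z = 1017/7
  (694/119, 921/119) → z = 2043/119
  (-239/17, -8/17) → z = 2079/17
  (-181/25, -97/25) → z = 756/25

The optimum lies where 7s + 7t = 95 and -6s + 5t = 82.
Solving simultaneously gives s = -9/7, t = 104/7.

s = -9/7, t = 104/7, maximum z = 1017/7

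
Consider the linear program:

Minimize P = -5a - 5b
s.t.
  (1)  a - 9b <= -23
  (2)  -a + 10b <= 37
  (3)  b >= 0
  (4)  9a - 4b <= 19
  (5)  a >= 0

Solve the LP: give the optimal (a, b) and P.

At the optimal vertex, -a + 10b = 37 and 9a - 4b = 19.
Solving simultaneously gives a = 169/43, b = 176/43.

a = 169/43, b = 176/43, minimum P = -1725/43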